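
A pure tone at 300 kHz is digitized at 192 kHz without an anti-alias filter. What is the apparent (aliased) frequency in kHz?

84 kHz

Nyquist = 192,000/2 = 96,000 Hz; 300,000 Hz exceeds it.
Alias = |300,000 − 2×192,000| = |300,000 − 384,000| = 84,000 Hz = 84 kHz.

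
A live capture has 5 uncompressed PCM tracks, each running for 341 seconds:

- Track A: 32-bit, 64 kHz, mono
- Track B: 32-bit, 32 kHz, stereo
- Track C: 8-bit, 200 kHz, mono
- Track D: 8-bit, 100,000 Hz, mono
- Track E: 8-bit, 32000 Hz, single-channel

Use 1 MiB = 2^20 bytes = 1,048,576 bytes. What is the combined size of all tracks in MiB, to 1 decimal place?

274.5 MiB

Track A: 64,000 × 341 × 4 × 1 = 87,296,000 bytes.
Track B: 32,000 × 341 × 4 × 2 = 87,296,000 bytes.
Track C: 200,000 × 341 × 1 × 1 = 68,200,000 bytes.
Track D: 100,000 × 341 × 1 × 1 = 34,100,000 bytes.
Track E: 32,000 × 341 × 1 × 1 = 10,912,000 bytes.
Total = 287,804,000 bytes = 274.5 MiB.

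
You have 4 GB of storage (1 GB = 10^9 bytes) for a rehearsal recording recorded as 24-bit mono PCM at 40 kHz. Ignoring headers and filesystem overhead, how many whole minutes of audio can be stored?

555 minutes

Uncompressed byte rate = 40,000 × 3 × 1 = 120,000 bytes/s.
Capacity = 4 × 1,000,000,000 = 4,000,000,000 bytes.
4,000,000,000 / 120,000 ≈ 33333.33 s → 555 minutes.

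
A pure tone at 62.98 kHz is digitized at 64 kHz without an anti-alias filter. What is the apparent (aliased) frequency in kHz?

1.02 kHz

Nyquist = 64,000/2 = 32,000 Hz; 62,980 Hz exceeds it.
Alias = |62,980 − 1×64,000| = |62,980 − 64,000| = 1,020 Hz = 1.02 kHz.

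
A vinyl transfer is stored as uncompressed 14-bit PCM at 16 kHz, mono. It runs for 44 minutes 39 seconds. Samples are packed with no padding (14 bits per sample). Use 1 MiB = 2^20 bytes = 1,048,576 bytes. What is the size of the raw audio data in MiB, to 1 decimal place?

Duration = 44 minutes 39 seconds = 2,679 s.
Bits = 16,000 × 2,679 × 14 × 1 = 600,096,000 bits = 75,012,000 bytes.
75,012,000 / 1,048,576 = 71.5 MiB.

71.5 MiB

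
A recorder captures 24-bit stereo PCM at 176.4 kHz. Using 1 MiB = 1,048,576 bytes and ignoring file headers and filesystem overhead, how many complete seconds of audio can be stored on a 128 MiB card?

Uncompressed byte rate = 176,400 × 3 × 2 = 1,058,400 bytes/s.
Capacity = 128 × 1,048,576 = 134,217,728 bytes.
134,217,728 / 1,058,400 ≈ 126.81 s → 126 seconds.

126 seconds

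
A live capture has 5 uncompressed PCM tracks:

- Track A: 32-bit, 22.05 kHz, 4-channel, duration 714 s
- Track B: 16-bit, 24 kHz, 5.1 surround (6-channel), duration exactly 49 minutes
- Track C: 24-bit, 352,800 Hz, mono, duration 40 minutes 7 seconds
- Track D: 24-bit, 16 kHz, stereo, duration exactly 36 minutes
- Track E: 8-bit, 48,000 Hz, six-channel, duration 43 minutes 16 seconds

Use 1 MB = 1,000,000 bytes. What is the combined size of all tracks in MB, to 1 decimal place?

Track A: 22,050 × 714 × 4 × 4 = 251,899,200 bytes.
Track B: exactly 49 minutes = 2,940 s; 24,000 × 2,940 × 2 × 6 = 846,720,000 bytes.
Track C: 40 minutes 7 seconds = 2,407 s; 352,800 × 2,407 × 3 × 1 = 2,547,568,800 bytes.
Track D: exactly 36 minutes = 2,160 s; 16,000 × 2,160 × 3 × 2 = 207,360,000 bytes.
Track E: 43 minutes 16 seconds = 2,596 s; 48,000 × 2,596 × 1 × 6 = 747,648,000 bytes.
Total = 4,601,196,000 bytes = 4601.2 MB.

4601.2 MB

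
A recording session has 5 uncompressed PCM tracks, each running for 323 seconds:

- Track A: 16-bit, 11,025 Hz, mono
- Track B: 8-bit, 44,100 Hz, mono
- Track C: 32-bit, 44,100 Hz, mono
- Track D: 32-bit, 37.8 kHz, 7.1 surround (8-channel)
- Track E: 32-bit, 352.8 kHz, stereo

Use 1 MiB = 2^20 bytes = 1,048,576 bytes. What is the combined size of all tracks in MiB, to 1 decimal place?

1316.7 MiB

Track A: 11,025 × 323 × 2 × 1 = 7,122,150 bytes.
Track B: 44,100 × 323 × 1 × 1 = 14,244,300 bytes.
Track C: 44,100 × 323 × 4 × 1 = 56,977,200 bytes.
Track D: 37,800 × 323 × 4 × 8 = 390,700,800 bytes.
Track E: 352,800 × 323 × 4 × 2 = 911,635,200 bytes.
Total = 1,380,679,650 bytes = 1316.7 MiB.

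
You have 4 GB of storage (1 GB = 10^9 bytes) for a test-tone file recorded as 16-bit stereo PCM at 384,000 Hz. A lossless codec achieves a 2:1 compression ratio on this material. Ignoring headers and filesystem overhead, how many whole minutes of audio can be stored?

86 minutes

Uncompressed byte rate = 384,000 × 2 × 2 = 1,536,000 bytes/s.
After 2:1 compression, effective rate ≈ 768000 bytes/s.
Capacity = 4 × 1,000,000,000 = 4,000,000,000 bytes.
4,000,000,000 / effective rate ≈ 5208.33 s → 86 minutes.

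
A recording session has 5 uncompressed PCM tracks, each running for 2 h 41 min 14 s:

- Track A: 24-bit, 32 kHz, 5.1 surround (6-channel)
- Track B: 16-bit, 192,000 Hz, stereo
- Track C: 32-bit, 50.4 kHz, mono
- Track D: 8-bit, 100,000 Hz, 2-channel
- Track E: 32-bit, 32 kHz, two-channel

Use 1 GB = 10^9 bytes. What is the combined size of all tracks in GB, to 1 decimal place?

19.4 GB

2 h 41 min 14 s = 9,674 s.
Track A: 32,000 × 9,674 × 3 × 6 = 5,572,224,000 bytes.
Track B: 192,000 × 9,674 × 2 × 2 = 7,429,632,000 bytes.
Track C: 50,400 × 9,674 × 4 × 1 = 1,950,278,400 bytes.
Track D: 100,000 × 9,674 × 1 × 2 = 1,934,800,000 bytes.
Track E: 32,000 × 9,674 × 4 × 2 = 2,476,544,000 bytes.
Total = 19,363,478,400 bytes = 19.4 GB.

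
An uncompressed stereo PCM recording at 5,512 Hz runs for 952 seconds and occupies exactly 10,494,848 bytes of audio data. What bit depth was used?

Bytes per sample = 10,494,848 / (5,512 × 952 × 2) = 10,494,848 / 10,494,848 = 1.
Bit depth = 1 × 8 = 8 bits.

8 bits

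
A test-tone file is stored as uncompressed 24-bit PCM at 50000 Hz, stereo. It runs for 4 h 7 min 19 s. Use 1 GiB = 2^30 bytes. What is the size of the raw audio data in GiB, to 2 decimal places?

4.15 GiB

Duration = 4 h 7 min 19 s = 14,839 s.
Bytes = 50,000 samples/s × 14,839 s × 3 bytes/sample × 2 ch = 4,451,700,000 bytes.
4,451,700,000 / 1,073,741,824 = 4.15 GiB.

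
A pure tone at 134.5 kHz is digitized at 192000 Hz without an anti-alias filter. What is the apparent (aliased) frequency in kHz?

Nyquist = 192,000/2 = 96,000 Hz; 134,500 Hz exceeds it.
Alias = |134,500 − 1×192,000| = |134,500 − 192,000| = 57,500 Hz = 57.5 kHz.

57.5 kHz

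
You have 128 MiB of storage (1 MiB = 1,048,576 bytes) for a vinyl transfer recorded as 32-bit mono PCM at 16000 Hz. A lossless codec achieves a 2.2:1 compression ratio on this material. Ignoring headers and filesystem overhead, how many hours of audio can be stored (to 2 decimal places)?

Uncompressed byte rate = 16,000 × 4 × 1 = 64,000 bytes/s.
After 2.2:1 compression, effective rate ≈ 29090.91 bytes/s.
Capacity = 128 × 1,048,576 = 134,217,728 bytes.
134,217,728 / effective rate ≈ 4613.73 s → 1.28 hours.

1.28 hours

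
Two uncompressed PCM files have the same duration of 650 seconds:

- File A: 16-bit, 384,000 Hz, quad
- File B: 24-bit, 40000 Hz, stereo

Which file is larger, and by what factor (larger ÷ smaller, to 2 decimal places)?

File A: 384,000 × 2 × 4 = 3,072,000 bytes/s.
File B: 40,000 × 3 × 2 = 240,000 bytes/s.
File A is larger; ratio = 1,996,800,000 / 156,000,000 = 12.80.

File A, by a factor of 12.80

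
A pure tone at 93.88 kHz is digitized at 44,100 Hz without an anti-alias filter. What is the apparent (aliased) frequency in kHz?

Nyquist = 44,100/2 = 22,050 Hz; 93,880 Hz exceeds it.
Alias = |93,880 − 2×44,100| = |93,880 − 88,200| = 5,680 Hz = 5.68 kHz.

5.68 kHz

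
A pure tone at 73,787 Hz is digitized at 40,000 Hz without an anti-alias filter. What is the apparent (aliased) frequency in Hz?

6,213 Hz

Nyquist = 40,000/2 = 20,000 Hz; 73,787 Hz exceeds it.
Alias = |73,787 − 2×40,000| = |73,787 − 80,000| = 6,213 Hz.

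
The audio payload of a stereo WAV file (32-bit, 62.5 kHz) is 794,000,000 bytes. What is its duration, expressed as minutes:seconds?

26:28

Byte rate = 62,500 × 4 × 2 = 500,000 bytes/s.
Duration = 794,000,000 / 500,000 = 1,588 s.
1,588 s = 26:28.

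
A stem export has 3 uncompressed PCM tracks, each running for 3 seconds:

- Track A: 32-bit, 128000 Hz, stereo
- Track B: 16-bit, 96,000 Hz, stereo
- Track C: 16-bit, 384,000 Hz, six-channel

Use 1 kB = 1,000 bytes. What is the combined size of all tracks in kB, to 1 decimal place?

18048.0 kB

Track A: 128,000 × 3 × 4 × 2 = 3,072,000 bytes.
Track B: 96,000 × 3 × 2 × 2 = 1,152,000 bytes.
Track C: 384,000 × 3 × 2 × 6 = 13,824,000 bytes.
Total = 18,048,000 bytes = 18048.0 kB.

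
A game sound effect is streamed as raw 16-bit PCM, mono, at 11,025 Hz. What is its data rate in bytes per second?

Bit rate = 11,025 × 16 × 1 = 176,400 bits/s.
176,400 / 8 = 22,050 bytes/s.

22,050 bytes/s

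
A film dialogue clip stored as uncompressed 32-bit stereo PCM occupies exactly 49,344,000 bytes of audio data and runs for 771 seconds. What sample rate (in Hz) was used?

8,000 Hz

Bytes = sample_rate × seconds × bytes_per_sample × channels.
sample_rate = 49,344,000 / (771 × 4 × 2) = 49,344,000 / 6,168 = 8,000 Hz.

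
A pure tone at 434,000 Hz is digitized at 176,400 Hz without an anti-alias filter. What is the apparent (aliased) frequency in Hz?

81,200 Hz

Nyquist = 176,400/2 = 88,200 Hz; 434,000 Hz exceeds it.
Alias = |434,000 − 2×176,400| = |434,000 − 352,800| = 81,200 Hz.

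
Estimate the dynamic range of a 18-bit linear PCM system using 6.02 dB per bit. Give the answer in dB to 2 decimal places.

18 × 6.02 = 108.36 dB.

108.36 dB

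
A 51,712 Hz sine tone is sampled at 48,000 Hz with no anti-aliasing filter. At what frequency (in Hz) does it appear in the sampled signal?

Nyquist = 48,000/2 = 24,000 Hz; 51,712 Hz exceeds it.
Alias = |51,712 − 1×48,000| = |51,712 − 48,000| = 3,712 Hz.

3,712 Hz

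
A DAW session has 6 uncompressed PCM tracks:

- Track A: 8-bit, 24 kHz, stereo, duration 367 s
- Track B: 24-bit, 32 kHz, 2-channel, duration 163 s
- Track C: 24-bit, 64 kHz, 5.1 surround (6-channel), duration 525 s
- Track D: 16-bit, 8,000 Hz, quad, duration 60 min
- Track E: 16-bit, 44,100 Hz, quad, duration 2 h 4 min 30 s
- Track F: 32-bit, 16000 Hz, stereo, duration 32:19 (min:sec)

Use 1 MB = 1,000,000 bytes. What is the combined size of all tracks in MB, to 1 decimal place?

3767.7 MB

Track A: 24,000 × 367 × 1 × 2 = 17,616,000 bytes.
Track B: 32,000 × 163 × 3 × 2 = 31,296,000 bytes.
Track C: 64,000 × 525 × 3 × 6 = 604,800,000 bytes.
Track D: 60 min = 3,600 s; 8,000 × 3,600 × 2 × 4 = 230,400,000 bytes.
Track E: 2 h 4 min 30 s = 7,470 s; 44,100 × 7,470 × 2 × 4 = 2,635,416,000 bytes.
Track F: 32:19 (min:sec) = 1,939 s; 16,000 × 1,939 × 4 × 2 = 248,192,000 bytes.
Total = 3,767,720,000 bytes = 3767.7 MB.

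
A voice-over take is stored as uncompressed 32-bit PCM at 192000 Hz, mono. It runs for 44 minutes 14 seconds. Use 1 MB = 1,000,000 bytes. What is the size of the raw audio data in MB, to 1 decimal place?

2038.3 MB

Duration = 44 minutes 14 seconds = 2,654 s.
Bytes = 192,000 samples/s × 2,654 s × 4 bytes/sample × 1 ch = 2,038,272,000 bytes.
2,038,272,000 / 1,000,000 = 2038.3 MB.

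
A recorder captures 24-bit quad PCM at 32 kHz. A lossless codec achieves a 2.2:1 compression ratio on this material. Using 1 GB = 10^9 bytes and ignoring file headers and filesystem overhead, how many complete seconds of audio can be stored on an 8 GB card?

45,833 seconds

Uncompressed byte rate = 32,000 × 3 × 4 = 384,000 bytes/s.
After 2.2:1 compression, effective rate ≈ 174545.45 bytes/s.
Capacity = 8 × 1,000,000,000 = 8,000,000,000 bytes.
8,000,000,000 / effective rate ≈ 45833.33 s → 45,833 seconds.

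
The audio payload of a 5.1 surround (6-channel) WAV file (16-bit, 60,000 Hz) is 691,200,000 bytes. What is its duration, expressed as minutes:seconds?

16:00

Byte rate = 60,000 × 2 × 6 = 720,000 bytes/s.
Duration = 691,200,000 / 720,000 = 960 s.
960 s = 16:00.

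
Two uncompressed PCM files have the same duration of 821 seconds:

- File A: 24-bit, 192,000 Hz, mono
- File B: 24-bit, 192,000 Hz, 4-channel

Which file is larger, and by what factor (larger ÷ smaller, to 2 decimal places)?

File B, by a factor of 4.00

File A: 192,000 × 3 × 1 = 576,000 bytes/s.
File B: 192,000 × 3 × 4 = 2,304,000 bytes/s.
File B is larger; ratio = 1,891,584,000 / 472,896,000 = 4.00.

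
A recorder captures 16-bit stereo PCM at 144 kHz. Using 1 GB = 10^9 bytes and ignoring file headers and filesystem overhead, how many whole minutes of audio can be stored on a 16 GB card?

Uncompressed byte rate = 144,000 × 2 × 2 = 576,000 bytes/s.
Capacity = 16 × 1,000,000,000 = 16,000,000,000 bytes.
16,000,000,000 / 576,000 ≈ 27777.78 s → 462 minutes.

462 minutes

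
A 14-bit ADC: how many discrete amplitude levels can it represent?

2^14 = 16,384.

16,384 levels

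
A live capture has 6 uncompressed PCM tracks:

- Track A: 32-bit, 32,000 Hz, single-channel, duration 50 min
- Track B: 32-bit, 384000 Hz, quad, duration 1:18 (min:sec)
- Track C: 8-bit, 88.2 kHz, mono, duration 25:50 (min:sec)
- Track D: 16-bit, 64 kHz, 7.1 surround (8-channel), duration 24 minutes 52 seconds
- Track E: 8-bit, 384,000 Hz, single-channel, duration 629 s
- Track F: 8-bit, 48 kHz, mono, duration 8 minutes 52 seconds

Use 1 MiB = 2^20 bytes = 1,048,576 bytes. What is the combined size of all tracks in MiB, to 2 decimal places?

2665.35 MiB

Track A: 50 min = 3,000 s; 32,000 × 3,000 × 4 × 1 = 384,000,000 bytes.
Track B: 1:18 (min:sec) = 78 s; 384,000 × 78 × 4 × 4 = 479,232,000 bytes.
Track C: 25:50 (min:sec) = 1,550 s; 88,200 × 1,550 × 1 × 1 = 136,710,000 bytes.
Track D: 24 minutes 52 seconds = 1,492 s; 64,000 × 1,492 × 2 × 8 = 1,527,808,000 bytes.
Track E: 384,000 × 629 × 1 × 1 = 241,536,000 bytes.
Track F: 8 minutes 52 seconds = 532 s; 48,000 × 532 × 1 × 1 = 25,536,000 bytes.
Total = 2,794,822,000 bytes = 2665.35 MiB.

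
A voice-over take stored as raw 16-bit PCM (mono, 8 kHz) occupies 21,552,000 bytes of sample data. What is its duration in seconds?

1,347 seconds

Byte rate = 8,000 × 2 × 1 = 16,000 bytes/s.
Duration = 21,552,000 / 16,000 = 1,347 s.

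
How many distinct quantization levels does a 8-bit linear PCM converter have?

256 levels

2^8 = 256.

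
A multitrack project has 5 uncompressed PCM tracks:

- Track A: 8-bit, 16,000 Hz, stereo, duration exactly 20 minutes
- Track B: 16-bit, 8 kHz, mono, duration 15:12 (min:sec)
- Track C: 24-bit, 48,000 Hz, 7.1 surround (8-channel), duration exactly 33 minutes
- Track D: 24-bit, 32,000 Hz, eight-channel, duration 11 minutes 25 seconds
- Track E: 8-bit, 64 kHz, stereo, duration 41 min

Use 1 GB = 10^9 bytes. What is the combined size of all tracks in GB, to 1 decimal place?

Track A: exactly 20 minutes = 1,200 s; 16,000 × 1,200 × 1 × 2 = 38,400,000 bytes.
Track B: 15:12 (min:sec) = 912 s; 8,000 × 912 × 2 × 1 = 14,592,000 bytes.
Track C: exactly 33 minutes = 1,980 s; 48,000 × 1,980 × 3 × 8 = 2,280,960,000 bytes.
Track D: 11 minutes 25 seconds = 685 s; 32,000 × 685 × 3 × 8 = 526,080,000 bytes.
Track E: 41 min = 2,460 s; 64,000 × 2,460 × 1 × 2 = 314,880,000 bytes.
Total = 3,174,912,000 bytes = 3.2 GB.

3.2 GB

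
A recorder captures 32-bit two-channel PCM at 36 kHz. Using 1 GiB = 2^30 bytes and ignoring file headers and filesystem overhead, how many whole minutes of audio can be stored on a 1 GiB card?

Uncompressed byte rate = 36,000 × 4 × 2 = 288,000 bytes/s.
Capacity = 1 × 1,073,741,824 = 1,073,741,824 bytes.
1,073,741,824 / 288,000 ≈ 3728.27 s → 62 minutes.

62 minutes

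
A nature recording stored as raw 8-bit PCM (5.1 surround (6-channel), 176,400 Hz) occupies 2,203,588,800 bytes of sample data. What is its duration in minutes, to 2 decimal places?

Byte rate = 176,400 × 1 × 6 = 1,058,400 bytes/s.
Duration = 2,203,588,800 / 1,058,400 = 2,082 s.
2,082 s / 60 = 34.70 minutes.

34.70 minutes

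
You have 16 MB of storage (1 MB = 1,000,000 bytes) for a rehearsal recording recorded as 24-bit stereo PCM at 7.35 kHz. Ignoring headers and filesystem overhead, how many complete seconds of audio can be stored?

Uncompressed byte rate = 7,350 × 3 × 2 = 44,100 bytes/s.
Capacity = 16 × 1,000,000 = 16,000,000 bytes.
16,000,000 / 44,100 ≈ 362.81 s → 362 seconds.

362 seconds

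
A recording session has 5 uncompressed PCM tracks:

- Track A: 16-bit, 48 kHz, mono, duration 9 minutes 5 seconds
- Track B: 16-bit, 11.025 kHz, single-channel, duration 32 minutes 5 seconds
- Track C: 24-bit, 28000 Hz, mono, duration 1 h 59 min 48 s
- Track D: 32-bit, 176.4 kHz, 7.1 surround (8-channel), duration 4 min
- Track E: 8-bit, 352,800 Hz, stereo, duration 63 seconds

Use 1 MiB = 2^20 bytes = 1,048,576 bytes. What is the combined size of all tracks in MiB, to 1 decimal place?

2000.6 MiB

Track A: 9 minutes 5 seconds = 545 s; 48,000 × 545 × 2 × 1 = 52,320,000 bytes.
Track B: 32 minutes 5 seconds = 1,925 s; 11,025 × 1,925 × 2 × 1 = 42,446,250 bytes.
Track C: 1 h 59 min 48 s = 7,188 s; 28,000 × 7,188 × 3 × 1 = 603,792,000 bytes.
Track D: 4 min = 240 s; 176,400 × 240 × 4 × 8 = 1,354,752,000 bytes.
Track E: 352,800 × 63 × 1 × 2 = 44,452,800 bytes.
Total = 2,097,763,050 bytes = 2000.6 MiB.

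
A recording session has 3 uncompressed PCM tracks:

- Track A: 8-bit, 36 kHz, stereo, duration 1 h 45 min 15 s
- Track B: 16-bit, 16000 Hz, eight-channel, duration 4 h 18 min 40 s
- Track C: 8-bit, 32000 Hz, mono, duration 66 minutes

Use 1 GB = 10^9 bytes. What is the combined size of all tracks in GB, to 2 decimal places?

4.55 GB

Track A: 1 h 45 min 15 s = 6,315 s; 36,000 × 6,315 × 1 × 2 = 454,680,000 bytes.
Track B: 4 h 18 min 40 s = 15,520 s; 16,000 × 15,520 × 2 × 8 = 3,973,120,000 bytes.
Track C: 66 minutes = 3,960 s; 32,000 × 3,960 × 1 × 1 = 126,720,000 bytes.
Total = 4,554,520,000 bytes = 4.55 GB.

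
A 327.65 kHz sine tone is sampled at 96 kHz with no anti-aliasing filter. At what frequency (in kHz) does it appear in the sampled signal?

39.65 kHz

Nyquist = 96,000/2 = 48,000 Hz; 327,650 Hz exceeds it.
Alias = |327,650 − 3×96,000| = |327,650 − 288,000| = 39,650 Hz = 39.65 kHz.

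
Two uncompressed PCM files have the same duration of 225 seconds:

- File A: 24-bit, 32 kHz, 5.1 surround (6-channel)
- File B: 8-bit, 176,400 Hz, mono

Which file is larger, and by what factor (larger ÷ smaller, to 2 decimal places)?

File A, by a factor of 3.27

File A: 32,000 × 3 × 6 = 576,000 bytes/s.
File B: 176,400 × 1 × 1 = 176,400 bytes/s.
File A is larger; ratio = 129,600,000 / 39,690,000 = 3.27.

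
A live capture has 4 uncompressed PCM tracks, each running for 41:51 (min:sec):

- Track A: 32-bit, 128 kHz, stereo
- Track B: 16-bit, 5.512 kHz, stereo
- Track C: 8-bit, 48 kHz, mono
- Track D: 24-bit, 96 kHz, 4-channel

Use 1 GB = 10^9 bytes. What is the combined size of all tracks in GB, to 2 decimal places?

41:51 (min:sec) = 2,511 s.
Track A: 128,000 × 2,511 × 4 × 2 = 2,571,264,000 bytes.
Track B: 5,512 × 2,511 × 2 × 2 = 55,362,528 bytes.
Track C: 48,000 × 2,511 × 1 × 1 = 120,528,000 bytes.
Track D: 96,000 × 2,511 × 3 × 4 = 2,892,672,000 bytes.
Total = 5,639,826,528 bytes = 5.64 GB.

5.64 GB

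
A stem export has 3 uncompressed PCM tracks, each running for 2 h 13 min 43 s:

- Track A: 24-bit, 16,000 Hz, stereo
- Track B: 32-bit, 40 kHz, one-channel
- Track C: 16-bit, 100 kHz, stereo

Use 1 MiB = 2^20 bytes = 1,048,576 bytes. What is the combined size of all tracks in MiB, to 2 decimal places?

5019.27 MiB

2 h 13 min 43 s = 8,023 s.
Track A: 16,000 × 8,023 × 3 × 2 = 770,208,000 bytes.
Track B: 40,000 × 8,023 × 4 × 1 = 1,283,680,000 bytes.
Track C: 100,000 × 8,023 × 2 × 2 = 3,209,200,000 bytes.
Total = 5,263,088,000 bytes = 5019.27 MiB.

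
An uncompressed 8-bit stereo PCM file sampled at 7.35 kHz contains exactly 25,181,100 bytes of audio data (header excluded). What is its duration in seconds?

1,713 seconds

Byte rate = 7,350 × 1 × 2 = 14,700 bytes/s.
Duration = 25,181,100 / 14,700 = 1,713 s.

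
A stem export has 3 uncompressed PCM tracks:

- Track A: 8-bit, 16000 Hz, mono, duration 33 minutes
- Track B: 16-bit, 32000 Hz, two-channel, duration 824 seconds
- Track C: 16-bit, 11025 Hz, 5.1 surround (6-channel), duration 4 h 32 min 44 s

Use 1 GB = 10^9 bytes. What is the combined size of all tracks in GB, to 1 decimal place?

2.3 GB

Track A: 33 minutes = 1,980 s; 16,000 × 1,980 × 1 × 1 = 31,680,000 bytes.
Track B: 32,000 × 824 × 2 × 2 = 105,472,000 bytes.
Track C: 4 h 32 min 44 s = 16,364 s; 11,025 × 16,364 × 2 × 6 = 2,164,957,200 bytes.
Total = 2,302,109,200 bytes = 2.3 GB.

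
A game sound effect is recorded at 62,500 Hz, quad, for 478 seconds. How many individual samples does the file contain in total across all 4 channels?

62,500 × 478 s × 4 ch = 119,500,000 samples.

119,500,000 samples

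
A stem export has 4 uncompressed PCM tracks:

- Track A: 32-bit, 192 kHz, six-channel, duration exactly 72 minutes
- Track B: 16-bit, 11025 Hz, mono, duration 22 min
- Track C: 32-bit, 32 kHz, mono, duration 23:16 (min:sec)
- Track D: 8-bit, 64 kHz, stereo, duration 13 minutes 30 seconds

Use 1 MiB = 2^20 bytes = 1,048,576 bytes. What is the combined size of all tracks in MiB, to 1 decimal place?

19281.4 MiB

Track A: exactly 72 minutes = 4,320 s; 192,000 × 4,320 × 4 × 6 = 19,906,560,000 bytes.
Track B: 22 min = 1,320 s; 11,025 × 1,320 × 2 × 1 = 29,106,000 bytes.
Track C: 23:16 (min:sec) = 1,396 s; 32,000 × 1,396 × 4 × 1 = 178,688,000 bytes.
Track D: 13 minutes 30 seconds = 810 s; 64,000 × 810 × 1 × 2 = 103,680,000 bytes.
Total = 20,218,034,000 bytes = 19281.4 MiB.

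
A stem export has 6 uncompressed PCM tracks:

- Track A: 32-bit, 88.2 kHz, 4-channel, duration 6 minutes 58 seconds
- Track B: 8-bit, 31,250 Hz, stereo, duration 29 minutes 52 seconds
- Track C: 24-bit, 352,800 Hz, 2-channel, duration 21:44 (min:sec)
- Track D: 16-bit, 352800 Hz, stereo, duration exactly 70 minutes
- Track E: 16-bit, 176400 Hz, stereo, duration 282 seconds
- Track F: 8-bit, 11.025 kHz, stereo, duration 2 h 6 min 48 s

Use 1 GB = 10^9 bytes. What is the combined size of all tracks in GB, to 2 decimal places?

9.76 GB

Track A: 6 minutes 58 seconds = 418 s; 88,200 × 418 × 4 × 4 = 589,881,600 bytes.
Track B: 29 minutes 52 seconds = 1,792 s; 31,250 × 1,792 × 1 × 2 = 112,000,000 bytes.
Track C: 21:44 (min:sec) = 1,304 s; 352,800 × 1,304 × 3 × 2 = 2,760,307,200 bytes.
Track D: exactly 70 minutes = 4,200 s; 352,800 × 4,200 × 2 × 2 = 5,927,040,000 bytes.
Track E: 176,400 × 282 × 2 × 2 = 198,979,200 bytes.
Track F: 2 h 6 min 48 s = 7,608 s; 11,025 × 7,608 × 1 × 2 = 167,756,400 bytes.
Total = 9,755,964,400 bytes = 9.76 GB.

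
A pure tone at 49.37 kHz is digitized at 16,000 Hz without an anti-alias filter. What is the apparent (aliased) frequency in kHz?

Nyquist = 16,000/2 = 8,000 Hz; 49,370 Hz exceeds it.
Alias = |49,370 − 3×16,000| = |49,370 − 48,000| = 1,370 Hz = 1.37 kHz.

1.37 kHz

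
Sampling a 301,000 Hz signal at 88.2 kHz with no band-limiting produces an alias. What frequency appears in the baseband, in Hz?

Nyquist = 88,200/2 = 44,100 Hz; 301,000 Hz exceeds it.
Alias = |301,000 − 3×88,200| = |301,000 − 264,600| = 36,400 Hz.

36,400 Hz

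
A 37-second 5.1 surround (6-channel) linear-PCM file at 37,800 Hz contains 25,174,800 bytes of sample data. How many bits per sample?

24 bits

Bytes per sample = 25,174,800 / (37,800 × 37 × 6) = 25,174,800 / 8,391,600 = 3.
Bit depth = 3 × 8 = 24 bits.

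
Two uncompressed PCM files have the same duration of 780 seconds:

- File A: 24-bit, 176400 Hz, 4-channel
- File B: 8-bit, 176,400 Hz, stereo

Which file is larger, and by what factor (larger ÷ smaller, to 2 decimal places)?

File A: 176,400 × 3 × 4 = 2,116,800 bytes/s.
File B: 176,400 × 1 × 2 = 352,800 bytes/s.
File A is larger; ratio = 1,651,104,000 / 275,184,000 = 6.00.

File A, by a factor of 6.00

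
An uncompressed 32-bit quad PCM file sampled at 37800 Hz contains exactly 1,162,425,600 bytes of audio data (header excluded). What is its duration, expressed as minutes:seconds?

32:02

Byte rate = 37,800 × 4 × 4 = 604,800 bytes/s.
Duration = 1,162,425,600 / 604,800 = 1,922 s.
1,922 s = 32:02.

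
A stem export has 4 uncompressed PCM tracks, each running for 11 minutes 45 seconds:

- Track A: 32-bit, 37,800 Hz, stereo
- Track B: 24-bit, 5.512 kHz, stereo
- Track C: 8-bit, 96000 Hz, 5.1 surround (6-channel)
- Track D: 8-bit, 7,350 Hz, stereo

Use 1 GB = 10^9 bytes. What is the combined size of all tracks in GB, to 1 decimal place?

0.7 GB

11 minutes 45 seconds = 705 s.
Track A: 37,800 × 705 × 4 × 2 = 213,192,000 bytes.
Track B: 5,512 × 705 × 3 × 2 = 23,315,760 bytes.
Track C: 96,000 × 705 × 1 × 6 = 406,080,000 bytes.
Track D: 7,350 × 705 × 1 × 2 = 10,363,500 bytes.
Total = 652,951,260 bytes = 0.7 GB.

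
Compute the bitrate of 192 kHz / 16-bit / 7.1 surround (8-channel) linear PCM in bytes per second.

3,072,000 bytes/s

Bit rate = 192,000 × 16 × 8 = 24,576,000 bits/s.
24,576,000 / 8 = 3,072,000 bytes/s.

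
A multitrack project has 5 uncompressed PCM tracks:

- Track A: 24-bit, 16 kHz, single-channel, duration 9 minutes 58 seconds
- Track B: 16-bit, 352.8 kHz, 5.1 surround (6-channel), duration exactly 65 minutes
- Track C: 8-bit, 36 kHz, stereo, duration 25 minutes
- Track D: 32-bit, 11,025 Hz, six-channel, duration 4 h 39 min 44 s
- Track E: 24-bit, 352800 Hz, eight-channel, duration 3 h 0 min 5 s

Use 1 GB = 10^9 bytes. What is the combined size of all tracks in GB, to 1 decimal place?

112.6 GB

Track A: 9 minutes 58 seconds = 598 s; 16,000 × 598 × 3 × 1 = 28,704,000 bytes.
Track B: exactly 65 minutes = 3,900 s; 352,800 × 3,900 × 2 × 6 = 16,511,040,000 bytes.
Track C: 25 minutes = 1,500 s; 36,000 × 1,500 × 1 × 2 = 108,000,000 bytes.
Track D: 4 h 39 min 44 s = 16,784 s; 11,025 × 16,784 × 4 × 6 = 4,441,046,400 bytes.
Track E: 3 h 0 min 5 s = 10,805 s; 352,800 × 10,805 × 3 × 8 = 91,488,096,000 bytes.
Total = 112,576,886,400 bytes = 112.6 GB.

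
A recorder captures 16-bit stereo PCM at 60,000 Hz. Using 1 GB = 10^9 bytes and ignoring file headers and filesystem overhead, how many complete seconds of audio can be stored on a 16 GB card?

Uncompressed byte rate = 60,000 × 2 × 2 = 240,000 bytes/s.
Capacity = 16 × 1,000,000,000 = 16,000,000,000 bytes.
16,000,000,000 / 240,000 ≈ 66666.67 s → 66,666 seconds.

66,666 seconds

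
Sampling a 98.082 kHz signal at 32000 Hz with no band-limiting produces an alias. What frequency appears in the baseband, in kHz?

2.082 kHz

Nyquist = 32,000/2 = 16,000 Hz; 98,082 Hz exceeds it.
Alias = |98,082 − 3×32,000| = |98,082 − 96,000| = 2,082 Hz = 2.082 kHz.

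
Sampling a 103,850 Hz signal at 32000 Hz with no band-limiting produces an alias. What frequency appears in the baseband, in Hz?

7,850 Hz

Nyquist = 32,000/2 = 16,000 Hz; 103,850 Hz exceeds it.
Alias = |103,850 − 3×32,000| = |103,850 − 96,000| = 7,850 Hz.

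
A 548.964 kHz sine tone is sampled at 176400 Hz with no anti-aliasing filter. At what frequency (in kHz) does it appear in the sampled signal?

19.764 kHz

Nyquist = 176,400/2 = 88,200 Hz; 548,964 Hz exceeds it.
Alias = |548,964 − 3×176,400| = |548,964 − 529,200| = 19,764 Hz = 19.764 kHz.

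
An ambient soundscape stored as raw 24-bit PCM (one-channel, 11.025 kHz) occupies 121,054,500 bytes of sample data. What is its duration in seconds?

Byte rate = 11,025 × 3 × 1 = 33,075 bytes/s.
Duration = 121,054,500 / 33,075 = 3,660 s.

3,660 seconds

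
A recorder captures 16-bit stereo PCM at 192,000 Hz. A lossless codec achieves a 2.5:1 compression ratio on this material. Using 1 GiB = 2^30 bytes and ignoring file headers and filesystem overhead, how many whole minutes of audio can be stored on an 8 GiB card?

466 minutes

Uncompressed byte rate = 192,000 × 2 × 2 = 768,000 bytes/s.
After 2.5:1 compression, effective rate ≈ 307200 bytes/s.
Capacity = 8 × 1,073,741,824 = 8,589,934,592 bytes.
8,589,934,592 / effective rate ≈ 27962.03 s → 466 minutes.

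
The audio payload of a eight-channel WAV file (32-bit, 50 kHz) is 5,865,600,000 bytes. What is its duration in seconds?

3,666 seconds

Byte rate = 50,000 × 4 × 8 = 1,600,000 bytes/s.
Duration = 5,865,600,000 / 1,600,000 = 3,666 s.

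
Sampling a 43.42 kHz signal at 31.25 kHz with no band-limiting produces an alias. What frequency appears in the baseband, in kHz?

Nyquist = 31,250/2 = 15,625 Hz; 43,420 Hz exceeds it.
Alias = |43,420 − 1×31,250| = |43,420 − 31,250| = 12,170 Hz = 12.17 kHz.

12.17 kHz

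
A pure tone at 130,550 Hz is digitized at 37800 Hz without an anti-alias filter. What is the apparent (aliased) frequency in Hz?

Nyquist = 37,800/2 = 18,900 Hz; 130,550 Hz exceeds it.
Alias = |130,550 − 3×37,800| = |130,550 − 113,400| = 17,150 Hz.

17,150 Hz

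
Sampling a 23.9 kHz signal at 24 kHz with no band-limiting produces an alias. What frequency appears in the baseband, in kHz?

Nyquist = 24,000/2 = 12,000 Hz; 23,900 Hz exceeds it.
Alias = |23,900 − 1×24,000| = |23,900 − 24,000| = 100 Hz = 0.1 kHz.

0.1 kHz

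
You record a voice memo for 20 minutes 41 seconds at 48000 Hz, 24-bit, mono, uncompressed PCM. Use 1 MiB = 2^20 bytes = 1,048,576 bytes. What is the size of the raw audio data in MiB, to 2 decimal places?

170.43 MiB

Duration = 20 minutes 41 seconds = 1,241 s.
Bytes = 48,000 samples/s × 1,241 s × 3 bytes/sample × 1 ch = 178,704,000 bytes.
178,704,000 / 1,048,576 = 170.43 MiB.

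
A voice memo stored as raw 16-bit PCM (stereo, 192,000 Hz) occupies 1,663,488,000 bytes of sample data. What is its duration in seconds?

Byte rate = 192,000 × 2 × 2 = 768,000 bytes/s.
Duration = 1,663,488,000 / 768,000 = 2,166 s.

2,166 seconds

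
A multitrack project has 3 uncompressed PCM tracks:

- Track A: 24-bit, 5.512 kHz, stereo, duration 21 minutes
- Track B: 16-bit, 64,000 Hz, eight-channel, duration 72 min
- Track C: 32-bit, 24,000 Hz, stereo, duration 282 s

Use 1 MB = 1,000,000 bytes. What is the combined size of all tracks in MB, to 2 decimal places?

Track A: 21 minutes = 1,260 s; 5,512 × 1,260 × 3 × 2 = 41,670,720 bytes.
Track B: 72 min = 4,320 s; 64,000 × 4,320 × 2 × 8 = 4,423,680,000 bytes.
Track C: 24,000 × 282 × 4 × 2 = 54,144,000 bytes.
Total = 4,519,494,720 bytes = 4519.49 MB.

4519.49 MB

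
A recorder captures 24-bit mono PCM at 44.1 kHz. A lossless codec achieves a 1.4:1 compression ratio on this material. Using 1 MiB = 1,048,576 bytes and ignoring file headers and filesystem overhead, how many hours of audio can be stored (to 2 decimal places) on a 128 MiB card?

Uncompressed byte rate = 44,100 × 3 × 1 = 132,300 bytes/s.
After 1.4:1 compression, effective rate ≈ 94500 bytes/s.
Capacity = 128 × 1,048,576 = 134,217,728 bytes.
134,217,728 / effective rate ≈ 1420.29 s → 0.39 hours.

0.39 hours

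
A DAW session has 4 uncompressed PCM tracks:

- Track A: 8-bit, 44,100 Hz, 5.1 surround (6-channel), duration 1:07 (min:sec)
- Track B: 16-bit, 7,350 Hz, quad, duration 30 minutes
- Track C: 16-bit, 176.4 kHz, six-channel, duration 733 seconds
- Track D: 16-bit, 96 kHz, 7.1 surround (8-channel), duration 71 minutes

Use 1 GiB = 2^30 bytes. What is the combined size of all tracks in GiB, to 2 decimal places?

Track A: 1:07 (min:sec) = 67 s; 44,100 × 67 × 1 × 6 = 17,728,200 bytes.
Track B: 30 minutes = 1,800 s; 7,350 × 1,800 × 2 × 4 = 105,840,000 bytes.
Track C: 176,400 × 733 × 2 × 6 = 1,551,614,400 bytes.
Track D: 71 minutes = 4,260 s; 96,000 × 4,260 × 2 × 8 = 6,543,360,000 bytes.
Total = 8,218,542,600 bytes = 7.65 GiB.

7.65 GiB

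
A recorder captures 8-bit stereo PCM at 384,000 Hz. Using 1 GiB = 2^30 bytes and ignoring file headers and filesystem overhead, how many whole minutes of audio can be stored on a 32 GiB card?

745 minutes

Uncompressed byte rate = 384,000 × 1 × 2 = 768,000 bytes/s.
Capacity = 32 × 1,073,741,824 = 34,359,738,368 bytes.
34,359,738,368 / 768,000 ≈ 44739.24 s → 745 minutes.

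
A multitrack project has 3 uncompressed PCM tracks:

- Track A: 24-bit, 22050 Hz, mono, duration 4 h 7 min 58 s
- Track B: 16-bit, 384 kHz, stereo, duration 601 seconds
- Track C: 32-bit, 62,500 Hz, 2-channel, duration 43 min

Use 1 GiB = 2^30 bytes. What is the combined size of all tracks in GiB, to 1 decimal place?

Track A: 4 h 7 min 58 s = 14,878 s; 22,050 × 14,878 × 3 × 1 = 984,179,700 bytes.
Track B: 384,000 × 601 × 2 × 2 = 923,136,000 bytes.
Track C: 43 min = 2,580 s; 62,500 × 2,580 × 4 × 2 = 1,290,000,000 bytes.
Total = 3,197,315,700 bytes = 3.0 GiB.

3.0 GiB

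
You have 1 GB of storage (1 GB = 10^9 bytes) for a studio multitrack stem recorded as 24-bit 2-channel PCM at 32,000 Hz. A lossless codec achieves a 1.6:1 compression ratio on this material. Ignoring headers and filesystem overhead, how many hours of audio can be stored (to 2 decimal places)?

2.31 hours

Uncompressed byte rate = 32,000 × 3 × 2 = 192,000 bytes/s.
After 1.6:1 compression, effective rate ≈ 120000 bytes/s.
Capacity = 1 × 1,000,000,000 = 1,000,000,000 bytes.
1,000,000,000 / effective rate ≈ 8333.33 s → 2.31 hours.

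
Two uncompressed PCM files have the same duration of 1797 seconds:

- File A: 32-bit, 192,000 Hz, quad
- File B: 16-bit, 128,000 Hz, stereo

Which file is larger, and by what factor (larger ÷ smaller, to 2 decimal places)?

File A, by a factor of 6.00

File A: 192,000 × 4 × 4 = 3,072,000 bytes/s.
File B: 128,000 × 2 × 2 = 512,000 bytes/s.
File A is larger; ratio = 5,520,384,000 / 920,064,000 = 6.00.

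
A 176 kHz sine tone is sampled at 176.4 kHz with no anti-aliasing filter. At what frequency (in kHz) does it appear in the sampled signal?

Nyquist = 176,400/2 = 88,200 Hz; 176,000 Hz exceeds it.
Alias = |176,000 − 1×176,400| = |176,000 − 176,400| = 400 Hz = 0.4 kHz.

0.4 kHz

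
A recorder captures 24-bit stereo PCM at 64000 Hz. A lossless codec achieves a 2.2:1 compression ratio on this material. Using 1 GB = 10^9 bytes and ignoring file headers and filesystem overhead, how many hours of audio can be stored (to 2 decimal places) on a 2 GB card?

Uncompressed byte rate = 64,000 × 3 × 2 = 384,000 bytes/s.
After 2.2:1 compression, effective rate ≈ 174545.45 bytes/s.
Capacity = 2 × 1,000,000,000 = 2,000,000,000 bytes.
2,000,000,000 / effective rate ≈ 11458.33 s → 3.18 hours.

3.18 hours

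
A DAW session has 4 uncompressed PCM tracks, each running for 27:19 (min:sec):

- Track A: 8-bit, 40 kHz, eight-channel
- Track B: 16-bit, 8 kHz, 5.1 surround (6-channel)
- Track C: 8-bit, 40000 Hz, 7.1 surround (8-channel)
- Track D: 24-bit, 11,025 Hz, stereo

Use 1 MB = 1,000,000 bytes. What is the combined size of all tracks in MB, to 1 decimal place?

1314.7 MB

27:19 (min:sec) = 1,639 s.
Track A: 40,000 × 1,639 × 1 × 8 = 524,480,000 bytes.
Track B: 8,000 × 1,639 × 2 × 6 = 157,344,000 bytes.
Track C: 40,000 × 1,639 × 1 × 8 = 524,480,000 bytes.
Track D: 11,025 × 1,639 × 3 × 2 = 108,419,850 bytes.
Total = 1,314,723,850 bytes = 1314.7 MB.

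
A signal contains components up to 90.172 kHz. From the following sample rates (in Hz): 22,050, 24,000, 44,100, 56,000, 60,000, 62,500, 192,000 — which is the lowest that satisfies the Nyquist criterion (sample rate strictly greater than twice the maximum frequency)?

Need sample rate > 2 × 90,172 = 180,344 Hz.
Lowest listed rate above 180,344 Hz is 192,000 Hz.

192,000 Hz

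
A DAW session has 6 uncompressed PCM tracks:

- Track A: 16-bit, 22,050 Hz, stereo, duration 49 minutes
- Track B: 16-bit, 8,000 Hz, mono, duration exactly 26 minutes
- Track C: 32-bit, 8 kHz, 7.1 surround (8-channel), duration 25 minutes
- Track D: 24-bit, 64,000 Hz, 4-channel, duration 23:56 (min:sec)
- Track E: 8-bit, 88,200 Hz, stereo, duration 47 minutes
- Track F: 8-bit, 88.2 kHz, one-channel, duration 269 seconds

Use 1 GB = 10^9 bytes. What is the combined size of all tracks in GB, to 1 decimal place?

Track A: 49 minutes = 2,940 s; 22,050 × 2,940 × 2 × 2 = 259,308,000 bytes.
Track B: exactly 26 minutes = 1,560 s; 8,000 × 1,560 × 2 × 1 = 24,960,000 bytes.
Track C: 25 minutes = 1,500 s; 8,000 × 1,500 × 4 × 8 = 384,000,000 bytes.
Track D: 23:56 (min:sec) = 1,436 s; 64,000 × 1,436 × 3 × 4 = 1,102,848,000 bytes.
Track E: 47 minutes = 2,820 s; 88,200 × 2,820 × 1 × 2 = 497,448,000 bytes.
Track F: 88,200 × 269 × 1 × 1 = 23,725,800 bytes.
Total = 2,292,289,800 bytes = 2.3 GB.

2.3 GB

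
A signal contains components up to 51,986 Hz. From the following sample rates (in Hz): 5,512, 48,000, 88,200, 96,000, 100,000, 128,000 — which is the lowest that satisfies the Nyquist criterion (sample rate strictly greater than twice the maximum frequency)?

128,000 Hz

Need sample rate > 2 × 51,986 = 103,972 Hz.
Lowest listed rate above 103,972 Hz is 128,000 Hz.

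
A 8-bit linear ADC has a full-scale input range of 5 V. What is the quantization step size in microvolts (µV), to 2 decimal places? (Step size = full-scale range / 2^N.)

19531.25 µV

5 V / 2^8 = 5 / 256 V = 19531.25 µV.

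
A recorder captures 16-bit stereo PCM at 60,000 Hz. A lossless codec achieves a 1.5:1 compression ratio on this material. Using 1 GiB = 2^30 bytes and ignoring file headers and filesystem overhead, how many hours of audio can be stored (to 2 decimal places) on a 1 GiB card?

1.86 hours

Uncompressed byte rate = 60,000 × 2 × 2 = 240,000 bytes/s.
After 1.5:1 compression, effective rate ≈ 160000 bytes/s.
Capacity = 1 × 1,073,741,824 = 1,073,741,824 bytes.
1,073,741,824 / effective rate ≈ 6710.89 s → 1.86 hours.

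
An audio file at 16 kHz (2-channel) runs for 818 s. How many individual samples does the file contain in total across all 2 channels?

26,176,000 samples

16,000 × 818 s × 2 ch = 26,176,000 samples.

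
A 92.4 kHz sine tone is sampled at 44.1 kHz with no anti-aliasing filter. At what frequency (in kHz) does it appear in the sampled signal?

Nyquist = 44,100/2 = 22,050 Hz; 92,400 Hz exceeds it.
Alias = |92,400 − 2×44,100| = |92,400 − 88,200| = 4,200 Hz = 4.2 kHz.

4.2 kHz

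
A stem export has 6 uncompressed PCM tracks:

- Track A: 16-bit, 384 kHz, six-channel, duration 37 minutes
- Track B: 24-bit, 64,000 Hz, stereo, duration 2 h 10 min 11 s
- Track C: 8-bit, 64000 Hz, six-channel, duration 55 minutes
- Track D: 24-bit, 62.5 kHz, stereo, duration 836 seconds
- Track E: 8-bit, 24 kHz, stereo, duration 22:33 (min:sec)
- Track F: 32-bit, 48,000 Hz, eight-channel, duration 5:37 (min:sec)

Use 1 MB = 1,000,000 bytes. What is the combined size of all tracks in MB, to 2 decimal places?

Track A: 37 minutes = 2,220 s; 384,000 × 2,220 × 2 × 6 = 10,229,760,000 bytes.
Track B: 2 h 10 min 11 s = 7,811 s; 64,000 × 7,811 × 3 × 2 = 2,999,424,000 bytes.
Track C: 55 minutes = 3,300 s; 64,000 × 3,300 × 1 × 6 = 1,267,200,000 bytes.
Track D: 62,500 × 836 × 3 × 2 = 313,500,000 bytes.
Track E: 22:33 (min:sec) = 1,353 s; 24,000 × 1,353 × 1 × 2 = 64,944,000 bytes.
Track F: 5:37 (min:sec) = 337 s; 48,000 × 337 × 4 × 8 = 517,632,000 bytes.
Total = 15,392,460,000 bytes = 15392.46 MB.

15392.46 MB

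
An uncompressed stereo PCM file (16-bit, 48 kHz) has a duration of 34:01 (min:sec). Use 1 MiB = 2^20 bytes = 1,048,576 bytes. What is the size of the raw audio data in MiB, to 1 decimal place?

373.7 MiB

Duration = 34:01 (min:sec) = 2,041 s.
Bytes = 48,000 samples/s × 2,041 s × 2 bytes/sample × 2 ch = 391,872,000 bytes.
391,872,000 / 1,048,576 = 373.7 MiB.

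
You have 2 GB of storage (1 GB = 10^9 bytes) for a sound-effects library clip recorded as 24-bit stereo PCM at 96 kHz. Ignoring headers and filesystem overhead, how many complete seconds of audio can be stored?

Uncompressed byte rate = 96,000 × 3 × 2 = 576,000 bytes/s.
Capacity = 2 × 1,000,000,000 = 2,000,000,000 bytes.
2,000,000,000 / 576,000 ≈ 3472.22 s → 3,472 seconds.

3,472 seconds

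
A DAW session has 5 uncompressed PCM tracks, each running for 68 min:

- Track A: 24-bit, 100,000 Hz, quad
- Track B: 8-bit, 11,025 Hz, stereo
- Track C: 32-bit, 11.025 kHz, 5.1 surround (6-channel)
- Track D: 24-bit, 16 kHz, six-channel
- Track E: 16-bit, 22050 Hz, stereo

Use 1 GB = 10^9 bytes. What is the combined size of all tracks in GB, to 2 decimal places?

68 min = 4,080 s.
Track A: 100,000 × 4,080 × 3 × 4 = 4,896,000,000 bytes.
Track B: 11,025 × 4,080 × 1 × 2 = 89,964,000 bytes.
Track C: 11,025 × 4,080 × 4 × 6 = 1,079,568,000 bytes.
Track D: 16,000 × 4,080 × 3 × 6 = 1,175,040,000 bytes.
Track E: 22,050 × 4,080 × 2 × 2 = 359,856,000 bytes.
Total = 7,600,428,000 bytes = 7.60 GB.

7.60 GB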